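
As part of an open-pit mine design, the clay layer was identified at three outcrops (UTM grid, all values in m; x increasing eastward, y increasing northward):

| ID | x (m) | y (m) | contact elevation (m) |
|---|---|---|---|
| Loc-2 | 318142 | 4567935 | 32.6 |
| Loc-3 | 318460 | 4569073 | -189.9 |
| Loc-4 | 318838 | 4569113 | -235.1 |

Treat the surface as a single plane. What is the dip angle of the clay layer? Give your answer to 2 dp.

Two edge vectors: Loc-2→Loc-3 = (318, 1138, -222.5), Loc-2→Loc-4 = (696, 1178, -267.7).
Normal n = (Loc-2→Loc-3) × (Loc-2→Loc-4) = (-42537.6, -69731.4, -417444).
So ∂z/∂x = −n_x/n_z = −0.10190 and ∂z/∂y = −n_y/n_z = −0.16704.
Gradient magnitude |∇z| = √(a² + b²) = √(0.01038 + 0.02790) = 0.19567.
True dip = arctan(0.19567) = 11.07°, dipping toward NNE (azimuth ≈ 031°).

11.07°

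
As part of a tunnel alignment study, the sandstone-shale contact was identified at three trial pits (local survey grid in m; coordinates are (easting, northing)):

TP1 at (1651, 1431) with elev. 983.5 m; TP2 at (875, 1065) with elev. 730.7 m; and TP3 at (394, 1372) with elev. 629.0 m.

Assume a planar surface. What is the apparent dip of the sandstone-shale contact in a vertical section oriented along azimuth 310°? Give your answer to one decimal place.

Let the plane be z = a·E + b·N + c.
TP2−TP1: −776a − 366b = −252.8;  TP3−TP1: −1257a − 59b = −354.5.
Solving gives a = 0.27719, b = 0.10302.
Unit vector along 310° is (sin 310°, cos 310°) = (-0.7660, 0.6428).
Slope in that direction = a·(-0.7660) + b·(0.6428) = −0.14612.
Apparent dip = arctan|0.14612| = 8.3° (true dip is 16.5°, so apparent ≤ true as expected).

8.3°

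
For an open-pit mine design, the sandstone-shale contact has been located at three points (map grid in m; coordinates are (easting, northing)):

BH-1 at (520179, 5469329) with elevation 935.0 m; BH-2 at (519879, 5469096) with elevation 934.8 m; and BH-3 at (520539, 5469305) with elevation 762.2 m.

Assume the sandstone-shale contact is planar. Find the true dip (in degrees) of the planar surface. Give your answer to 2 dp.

35.80°

Two edge vectors: BH-1→BH-2 = (-300, -233, -0.2), BH-1→BH-3 = (360, -24, -172.8).
Normal n = (BH-1→BH-2) × (BH-1→BH-3) = (40257.6, -51912, 91080).
So ∂z/∂E = −n_x/n_z = −0.44200 and ∂z/∂N = −n_y/n_z = 0.56996.
Gradient magnitude |∇z| = √(a² + b²) = √(0.19537 + 0.32485) = 0.72126.
True dip = arctan(0.72126) = 35.80°, dipping toward SE (azimuth ≈ 142°).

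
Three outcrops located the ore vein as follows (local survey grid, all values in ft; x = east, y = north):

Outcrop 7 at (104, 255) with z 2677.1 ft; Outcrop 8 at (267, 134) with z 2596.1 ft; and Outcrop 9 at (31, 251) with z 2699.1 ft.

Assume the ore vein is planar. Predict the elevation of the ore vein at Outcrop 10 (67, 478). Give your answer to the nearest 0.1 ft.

Two edge vectors: Outcrop 7→Outcrop 8 = (163, -121, -81), Outcrop 7→Outcrop 9 = (-73, -4, 22).
Normal n = (Outcrop 7→Outcrop 8) × (Outcrop 7→Outcrop 9) = (-2986, 2327, -9485).
So ∂z/∂x = −n_x/n_z = −0.31481 and ∂z/∂y = −n_y/n_z = 0.24533.
Intercept c from Outcrop 7: 2677.1 + 32.74 − 62.56 = 2647.28.
At (67, 478): z = −21.1 + 117.3 + 2647.28 = 2743.5 ft.

2743.5 ft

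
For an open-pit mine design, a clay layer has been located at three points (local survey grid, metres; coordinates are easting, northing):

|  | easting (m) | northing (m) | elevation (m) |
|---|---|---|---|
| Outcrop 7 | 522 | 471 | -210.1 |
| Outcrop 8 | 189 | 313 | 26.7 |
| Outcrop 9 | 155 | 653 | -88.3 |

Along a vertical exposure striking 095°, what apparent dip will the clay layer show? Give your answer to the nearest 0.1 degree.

26.1°

Two edge vectors: Outcrop 7→Outcrop 8 = (-333, -158, 236.8), Outcrop 7→Outcrop 9 = (-367, 182, 121.8).
Normal n = (Outcrop 7→Outcrop 8) × (Outcrop 7→Outcrop 9) = (-62342, -46346.2, -118592).
So ∂z/∂easting = −n_x/n_z = −0.52568 and ∂z/∂northing = −n_y/n_z = −0.39080.
Unit vector along 095° is (sin 95°, cos 95°) = (0.9962, -0.0872).
Slope in that direction = a·(0.9962) + b·(-0.0872) = −0.48962.
Apparent dip = arctan|0.48962| = 26.1° (true dip is 33.2°, so apparent ≤ true as expected).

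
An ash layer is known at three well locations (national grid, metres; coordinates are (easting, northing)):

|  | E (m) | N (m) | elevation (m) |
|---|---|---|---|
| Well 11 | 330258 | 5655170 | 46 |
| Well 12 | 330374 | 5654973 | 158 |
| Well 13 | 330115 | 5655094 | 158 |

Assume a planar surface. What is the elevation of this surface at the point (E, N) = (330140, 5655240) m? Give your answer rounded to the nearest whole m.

Let the plane be z = a·E + b·N + c.
Well 12−Well 11: 116a − 197b = 112;  Well 13−Well 11: −143a − 76b = 112.
Solving gives a = −0.36639901, b = −0.78427556.
Then c = 46 − a·330258 − b·5655170 = 4556263.80.
At (330140, 5655240): z = −120963.0 − 4435266.5 + 4556263.80 = 34.3 m.

34 m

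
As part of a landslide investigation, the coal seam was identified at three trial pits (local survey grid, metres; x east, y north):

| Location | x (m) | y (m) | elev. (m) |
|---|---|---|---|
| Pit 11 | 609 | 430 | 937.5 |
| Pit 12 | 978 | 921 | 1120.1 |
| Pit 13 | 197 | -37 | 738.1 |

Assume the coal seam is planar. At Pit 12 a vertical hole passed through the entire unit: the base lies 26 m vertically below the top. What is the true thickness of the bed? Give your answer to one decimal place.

Let the plane be z = a·x + b·y + c.
Pit 12−Pit 11: 369a + 491b = 182.6;  Pit 13−Pit 11: −412a − 467b = −199.4.
Solving gives a = 0.42148, b = 0.05514.
|∇z| = √(a²+b²) = 0.42507, so dip δ = arctan(0.42507) = 23.03°.
True thickness = vertical thickness × cos δ = 26 × cos 23.03° = 23.9 m.

23.9 m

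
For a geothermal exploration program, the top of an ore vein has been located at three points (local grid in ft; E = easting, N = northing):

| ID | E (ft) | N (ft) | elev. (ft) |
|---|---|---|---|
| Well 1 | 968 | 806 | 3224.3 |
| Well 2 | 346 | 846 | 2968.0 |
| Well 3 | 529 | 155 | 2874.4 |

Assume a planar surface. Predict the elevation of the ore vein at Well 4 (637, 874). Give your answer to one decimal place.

Two edge vectors: Well 1→Well 2 = (-622, 40, -256.3), Well 1→Well 3 = (-439, -651, -349.9).
Normal n = (Well 1→Well 2) × (Well 1→Well 3) = (-180847.3, -105122.1, 422482).
So ∂z/∂E = −n_x/n_z = 0.42806 and ∂z/∂N = −n_y/n_z = 0.24882.
Intercept c from Well 1: 3224.3 − 414.36 − 200.55 = 2609.39.
At (637, 874): z = 272.7 + 217.5 + 2609.39 = 3099.5 ft.

3099.5 ft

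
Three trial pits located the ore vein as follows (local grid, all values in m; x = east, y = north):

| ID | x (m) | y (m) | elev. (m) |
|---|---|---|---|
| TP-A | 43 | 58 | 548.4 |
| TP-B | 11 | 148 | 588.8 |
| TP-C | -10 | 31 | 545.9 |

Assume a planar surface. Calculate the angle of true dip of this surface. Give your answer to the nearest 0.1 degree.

Two edge vectors: TP-A→TP-B = (-32, 90, 40.4), TP-A→TP-C = (-53, -27, -2.5).
Normal n = (TP-A→TP-B) × (TP-A→TP-C) = (865.8, -2221.2, 5634).
So ∂z/∂x = −n_x/n_z = −0.15367 and ∂z/∂y = −n_y/n_z = 0.39425.
Gradient magnitude |∇z| = √(a² + b²) = √(0.02362 + 0.15543) = 0.42314.
True dip = arctan(0.42314) = 22.9°, dipping toward SSE (azimuth ≈ 159°).

22.9°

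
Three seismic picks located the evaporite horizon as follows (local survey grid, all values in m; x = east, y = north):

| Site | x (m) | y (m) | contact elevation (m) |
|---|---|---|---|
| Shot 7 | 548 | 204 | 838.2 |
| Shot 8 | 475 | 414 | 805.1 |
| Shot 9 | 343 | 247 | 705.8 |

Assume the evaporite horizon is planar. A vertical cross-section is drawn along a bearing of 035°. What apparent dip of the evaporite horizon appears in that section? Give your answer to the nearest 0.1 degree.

Let the plane be z = a·x + b·y + c.
Shot 8−Shot 7: −73a + 210b = −33.1;  Shot 9−Shot 7: −205a + 43b = −132.4.
Solving gives a = 0.66099, b = 0.07215.
Unit vector along 035° is (sin 35°, cos 35°) = (0.5736, 0.8192).
Slope in that direction = a·(0.5736) + b·(0.8192) = 0.43823.
Apparent dip = arctan|0.43823| = 23.7° (true dip is 33.6°, so apparent ≤ true as expected).

23.7°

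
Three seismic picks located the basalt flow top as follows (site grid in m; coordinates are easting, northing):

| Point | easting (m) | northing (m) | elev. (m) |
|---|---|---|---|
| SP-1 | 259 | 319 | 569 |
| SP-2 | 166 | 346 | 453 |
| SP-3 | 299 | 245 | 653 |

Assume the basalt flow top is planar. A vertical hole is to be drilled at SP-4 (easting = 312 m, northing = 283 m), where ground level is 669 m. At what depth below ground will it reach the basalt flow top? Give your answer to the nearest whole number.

23 m

Two edge vectors: SP-1→SP-2 = (-93, 27, -116), SP-1→SP-3 = (40, -74, 84).
Normal n = (SP-1→SP-2) × (SP-1→SP-3) = (-6316, 3172, 5802).
So ∂z/∂easting = −n_x/n_z = 1.08859 and ∂z/∂northing = −n_y/n_z = −0.54671.
Intercept c from SP-1: 569 − 281.94 + 174.40 = 461.46.
At (312, 283): z_contact = 339.6 − 154.7 + 461.46 = 646.4 m.
Depth below ground = 669 − 646.4 = 23 m.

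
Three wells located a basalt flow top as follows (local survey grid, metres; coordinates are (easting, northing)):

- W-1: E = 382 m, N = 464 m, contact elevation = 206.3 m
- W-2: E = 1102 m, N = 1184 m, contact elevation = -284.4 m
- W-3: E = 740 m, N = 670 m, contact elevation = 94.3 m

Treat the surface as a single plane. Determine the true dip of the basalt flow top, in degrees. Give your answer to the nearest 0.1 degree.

41.6°

Let the plane be z = a·E + b·N + c.
W-2−W-1: 720a + 720b = −490.7;  W-3−W-1: 358a + 206b = −112.
Solving gives a = 0.18681, b = −0.86834.
Gradient magnitude |∇z| = √(a² + b²) = √(0.03490 + 0.75401) = 0.88820.
True dip = arctan(0.88820) = 41.6°, dipping toward NNW (azimuth ≈ 348°).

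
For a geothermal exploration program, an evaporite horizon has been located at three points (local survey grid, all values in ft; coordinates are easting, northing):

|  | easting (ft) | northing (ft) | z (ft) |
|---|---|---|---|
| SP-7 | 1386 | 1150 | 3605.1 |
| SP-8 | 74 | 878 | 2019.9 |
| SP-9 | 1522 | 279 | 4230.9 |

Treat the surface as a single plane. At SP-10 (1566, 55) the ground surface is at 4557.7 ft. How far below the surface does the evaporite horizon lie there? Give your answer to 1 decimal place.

154.0 ft

Let the plane be z = a·easting + b·northing + c.
SP-8−SP-7: −1312a − 272b = −1585.2;  SP-9−SP-7: 136a − 871b = 625.8.
Solving gives a = 1.314630, b = −0.513215.
Then c = 3605.1 − a·1386 − b·1150 = 2373.22.
At (1566, 55): z_contact = 2058.71 − 28.23 + 2373.22 = 4403.70 ft.
Depth below ground = 4557.7 − 4403.70 = 154.0 ft.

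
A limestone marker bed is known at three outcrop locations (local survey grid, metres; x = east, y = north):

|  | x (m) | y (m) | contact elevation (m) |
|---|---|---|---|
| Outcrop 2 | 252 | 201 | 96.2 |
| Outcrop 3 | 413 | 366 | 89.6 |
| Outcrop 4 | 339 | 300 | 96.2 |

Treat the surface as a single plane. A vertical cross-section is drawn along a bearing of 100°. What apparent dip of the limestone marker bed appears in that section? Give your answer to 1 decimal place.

25.1°

Two edge vectors: Outcrop 2→Outcrop 3 = (161, 165, -6.6), Outcrop 2→Outcrop 4 = (87, 99, 0).
Normal n = (Outcrop 2→Outcrop 3) × (Outcrop 2→Outcrop 4) = (653.4, -574.2, 1584).
So ∂z/∂x = −n_x/n_z = −0.41250 and ∂z/∂y = −n_y/n_z = 0.36250.
Unit vector along 100° is (sin 100°, cos 100°) = (0.9848, -0.1736).
Slope in that direction = a·(0.9848) + b·(-0.1736) = −0.46918.
Apparent dip = arctan|0.46918| = 25.1° (true dip is 28.8°, so apparent ≤ true as expected).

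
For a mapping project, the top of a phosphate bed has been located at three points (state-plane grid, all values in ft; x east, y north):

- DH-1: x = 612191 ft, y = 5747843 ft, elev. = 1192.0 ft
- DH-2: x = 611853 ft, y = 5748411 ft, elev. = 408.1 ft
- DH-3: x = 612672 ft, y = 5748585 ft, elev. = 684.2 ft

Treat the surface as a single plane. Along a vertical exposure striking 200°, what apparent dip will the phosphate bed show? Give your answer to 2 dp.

Let the plane be z = a·x + b·y + c.
DH-2−DH-1: −338a + 568b = −783.9;  DH-3−DH-1: 481a + 742b = −507.8.
Solving gives a = 0.55958, b = −1.04711.
Unit vector along 200° is (sin 200°, cos 200°) = (-0.3420, -0.9397).
Slope in that direction = a·(-0.3420) + b·(-0.9397) = 0.79258.
Apparent dip = arctan|0.79258| = 38.40° (true dip is 49.9°, so apparent ≤ true as expected).

38.40°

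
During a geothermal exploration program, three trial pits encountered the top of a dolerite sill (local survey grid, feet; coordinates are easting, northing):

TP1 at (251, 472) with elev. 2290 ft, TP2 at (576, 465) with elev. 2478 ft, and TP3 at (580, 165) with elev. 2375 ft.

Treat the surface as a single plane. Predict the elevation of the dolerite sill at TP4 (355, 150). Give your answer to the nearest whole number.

Let the plane be z = a·easting + b·northing + c.
TP2−TP1: 325a − 7b = 188;  TP3−TP1: 329a − 307b = 85.
Solving gives a = 0.58602, b = 0.35115.
Then c = 2290 − a·251 − b·472 = 1977.17.
At (355, 150): z = 208.0 + 52.7 + 1977.17 = 2237.9 ft.

2238 ft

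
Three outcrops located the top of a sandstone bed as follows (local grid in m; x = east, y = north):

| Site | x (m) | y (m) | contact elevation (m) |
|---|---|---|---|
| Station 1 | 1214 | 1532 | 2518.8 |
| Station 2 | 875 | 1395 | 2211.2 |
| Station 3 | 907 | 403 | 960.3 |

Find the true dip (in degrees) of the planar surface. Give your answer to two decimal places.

53.12°

Let the plane be z = a·x + b·y + c.
Station 2−Station 1: −339a − 137b = −307.6;  Station 3−Station 1: −307a − 1129b = −1558.5.
Solving gives a = 0.39265, b = 1.27365.
Gradient magnitude |∇z| = √(a² + b²) = √(0.15418 + 1.62219) = 1.33281.
True dip = arctan(1.33281) = 53.12°, dipping toward SSW (azimuth ≈ 197°).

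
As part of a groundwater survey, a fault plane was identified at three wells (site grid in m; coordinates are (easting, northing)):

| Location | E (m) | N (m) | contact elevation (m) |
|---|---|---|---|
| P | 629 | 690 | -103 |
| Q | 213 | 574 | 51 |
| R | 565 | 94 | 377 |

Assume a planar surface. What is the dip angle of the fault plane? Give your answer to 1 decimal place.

38.8°

Two edge vectors: P→Q = (-416, -116, 154), P→R = (-64, -596, 480).
Normal n = (P→Q) × (P→R) = (36104, 189824, 240512).
So ∂z/∂E = −n_x/n_z = −0.15011 and ∂z/∂N = −n_y/n_z = −0.78925.
Gradient magnitude |∇z| = √(a² + b²) = √(0.02253 + 0.62291) = 0.80340.
True dip = arctan(0.80340) = 38.8°, dipping toward N (azimuth ≈ 011°).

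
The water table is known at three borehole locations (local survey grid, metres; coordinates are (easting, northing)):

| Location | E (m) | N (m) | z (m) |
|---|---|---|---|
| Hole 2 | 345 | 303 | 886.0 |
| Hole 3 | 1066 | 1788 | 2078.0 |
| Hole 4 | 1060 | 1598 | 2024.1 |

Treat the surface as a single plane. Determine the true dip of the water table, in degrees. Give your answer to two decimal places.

49.48°

Let the plane be z = a·E + b·N + c.
Hole 3−Hole 2: 721a + 1485b = 1192;  Hole 4−Hole 2: 715a + 1295b = 1138.1.
Solving gives a = 1.14334, b = 0.24758.
Gradient magnitude |∇z| = √(a² + b²) = √(1.30722 + 0.06130) = 1.16983.
True dip = arctan(1.16983) = 49.48°, dipping toward WSW (azimuth ≈ 258°).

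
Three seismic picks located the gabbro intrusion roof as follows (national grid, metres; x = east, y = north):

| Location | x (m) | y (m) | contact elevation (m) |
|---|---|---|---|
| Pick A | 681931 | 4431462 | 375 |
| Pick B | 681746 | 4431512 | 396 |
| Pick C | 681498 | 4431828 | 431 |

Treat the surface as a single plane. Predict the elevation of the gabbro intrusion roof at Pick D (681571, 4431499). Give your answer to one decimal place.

Let the plane be z = a·x + b·y + c.
Pick B−Pick A: −185a + 50b = 21;  Pick C−Pick A: −433a + 366b = 56.
Solving gives a = −0.106079027, b = 0.027507599.
Then c = 375 − a·681931 − b·4431462 = −49185.30.
At (681571, 4431499): z = −72300.4 + 121899.9 − 49185.30 = 414.2 m.

414.2 m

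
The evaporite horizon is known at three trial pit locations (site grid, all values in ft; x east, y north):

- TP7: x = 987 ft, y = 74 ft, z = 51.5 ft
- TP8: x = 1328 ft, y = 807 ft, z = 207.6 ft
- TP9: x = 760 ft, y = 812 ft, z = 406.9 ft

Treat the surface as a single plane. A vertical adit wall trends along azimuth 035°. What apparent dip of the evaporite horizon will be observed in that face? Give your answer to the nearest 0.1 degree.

Let the plane be z = a·x + b·y + c.
TP8−TP7: 341a + 733b = 156.1;  TP9−TP7: −227a + 738b = 355.4.
Solving gives a = −0.34758, b = 0.37466.
Unit vector along 035° is (sin 35°, cos 35°) = (0.5736, 0.8192).
Slope in that direction = a·(0.5736) + b·(0.8192) = 0.10754.
Apparent dip = arctan|0.10754| = 6.1° (true dip is 27.1°, so apparent ≤ true as expected).

6.1°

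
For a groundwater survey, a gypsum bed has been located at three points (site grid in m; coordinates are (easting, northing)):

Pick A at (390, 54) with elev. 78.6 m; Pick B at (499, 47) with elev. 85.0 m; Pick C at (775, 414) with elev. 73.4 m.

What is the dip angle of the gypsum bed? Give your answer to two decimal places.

Let the plane be z = a·E + b·N + c.
Pick B−Pick A: 109a − 7b = 6.4;  Pick C−Pick A: 385a + 360b = −5.2.
Solving gives a = 0.05407, b = −0.07227.
Gradient magnitude |∇z| = √(a² + b²) = √(0.00292 + 0.00522) = 0.09026.
True dip = arctan(0.09026) = 5.16°, dipping toward NW (azimuth ≈ 323°).

5.16°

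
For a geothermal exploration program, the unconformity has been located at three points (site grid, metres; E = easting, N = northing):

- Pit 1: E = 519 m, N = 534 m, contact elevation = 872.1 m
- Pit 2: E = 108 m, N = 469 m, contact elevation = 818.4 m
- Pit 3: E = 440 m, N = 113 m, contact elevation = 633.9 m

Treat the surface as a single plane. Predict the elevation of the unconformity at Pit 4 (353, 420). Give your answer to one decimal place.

801.5 m

Two edge vectors: Pit 1→Pit 2 = (-411, -65, -53.7), Pit 1→Pit 3 = (-79, -421, -238.2).
Normal n = (Pit 1→Pit 2) × (Pit 1→Pit 3) = (-7124.7, -93657.9, 167896).
So ∂z/∂E = −n_x/n_z = 0.04244 and ∂z/∂N = −n_y/n_z = 0.55783.
Intercept c from Pit 1: 872.1 − 22.02 − 297.88 = 552.19.
At (353, 420): z = 15.0 + 234.3 + 552.19 = 801.5 m.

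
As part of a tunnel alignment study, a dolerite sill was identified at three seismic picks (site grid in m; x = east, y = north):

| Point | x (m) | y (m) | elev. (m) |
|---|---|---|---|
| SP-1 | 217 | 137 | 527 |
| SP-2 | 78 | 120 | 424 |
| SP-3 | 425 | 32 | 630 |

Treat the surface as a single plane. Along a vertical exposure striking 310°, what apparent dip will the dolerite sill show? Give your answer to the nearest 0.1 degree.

Two edge vectors: SP-1→SP-2 = (-139, -17, -103), SP-1→SP-3 = (208, -105, 103).
Normal n = (SP-1→SP-2) × (SP-1→SP-3) = (-12566, -7107, 18131).
So ∂z/∂x = −n_x/n_z = 0.69307 and ∂z/∂y = −n_y/n_z = 0.39198.
Unit vector along 310° is (sin 310°, cos 310°) = (-0.7660, 0.6428).
Slope in that direction = a·(-0.7660) + b·(0.6428) = −0.27896.
Apparent dip = arctan|0.27896| = 15.6° (true dip is 38.5°, so apparent ≤ true as expected).

15.6°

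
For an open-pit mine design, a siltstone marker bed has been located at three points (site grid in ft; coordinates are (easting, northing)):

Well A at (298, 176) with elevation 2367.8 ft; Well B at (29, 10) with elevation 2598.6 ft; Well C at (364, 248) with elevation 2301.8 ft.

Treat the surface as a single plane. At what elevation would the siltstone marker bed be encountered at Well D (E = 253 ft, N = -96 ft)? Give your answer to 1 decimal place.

Let the plane be z = a·E + b·N + c.
Well B−Well A: −269a − 166b = 230.8;  Well C−Well A: 66a + 72b = −66.
Solving gives a = −0.67304, b = −0.29971.
Then c = 2367.8 − a·298 − b·176 = 2621.12.
At (253, -96): z = −170.3 + 28.8 + 2621.12 = 2479.6 ft.

2479.6 ft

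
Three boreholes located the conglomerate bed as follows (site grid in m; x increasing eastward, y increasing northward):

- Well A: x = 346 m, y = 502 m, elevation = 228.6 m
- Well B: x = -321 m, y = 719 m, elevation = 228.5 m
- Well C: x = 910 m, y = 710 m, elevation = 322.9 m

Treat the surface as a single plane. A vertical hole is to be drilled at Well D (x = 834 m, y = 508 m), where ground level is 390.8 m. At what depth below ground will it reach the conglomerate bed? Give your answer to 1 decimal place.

Let the plane be z = a·x + b·y + c.
Well B−Well A: −667a + 217b = −0.1;  Well C−Well A: 564a + 208b = 94.3.
Solving gives a = 0.07845, b = 0.24066.
Then c = 228.6 − a·346 − b·502 = 80.65.
At (834, 508): z_contact = 65.42 + 122.25 + 80.65 = 268.33 m.
Depth below ground = 390.8 − 268.33 = 122.5 m.

122.5 m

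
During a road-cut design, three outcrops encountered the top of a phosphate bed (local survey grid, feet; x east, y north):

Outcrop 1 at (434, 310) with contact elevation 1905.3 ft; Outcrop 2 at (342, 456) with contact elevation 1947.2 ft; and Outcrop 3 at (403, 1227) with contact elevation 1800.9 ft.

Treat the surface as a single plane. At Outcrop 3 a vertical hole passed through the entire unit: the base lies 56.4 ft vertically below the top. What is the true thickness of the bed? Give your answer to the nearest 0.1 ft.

Let the plane be z = a·x + b·y + c.
Outcrop 2−Outcrop 1: −92a + 146b = 41.9;  Outcrop 3−Outcrop 1: −31a + 917b = −104.4.
Solving gives a = −0.67217, b = −0.13657.
|∇z| = √(a²+b²) = 0.68590, so dip δ = arctan(0.68590) = 34.45°.
True thickness = vertical thickness × cos δ = 56.4 × cos 34.45° = 46.5 ft.

46.5 ft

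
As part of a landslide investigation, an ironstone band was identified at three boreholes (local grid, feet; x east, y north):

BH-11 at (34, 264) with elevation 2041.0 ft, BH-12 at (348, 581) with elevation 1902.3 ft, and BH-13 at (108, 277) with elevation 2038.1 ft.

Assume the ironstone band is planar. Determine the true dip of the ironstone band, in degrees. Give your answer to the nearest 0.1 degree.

25.9°

Two edge vectors: BH-11→BH-12 = (314, 317, -138.7), BH-11→BH-13 = (74, 13, -2.9).
Normal n = (BH-11→BH-12) × (BH-11→BH-13) = (883.8, -9353.2, -19376).
So ∂z/∂x = −n_x/n_z = 0.04561 and ∂z/∂y = −n_y/n_z = −0.48272.
Gradient magnitude |∇z| = √(a² + b²) = √(0.00208 + 0.23302) = 0.48487.
True dip = arctan(0.48487) = 25.9°, dipping toward N (azimuth ≈ 355°).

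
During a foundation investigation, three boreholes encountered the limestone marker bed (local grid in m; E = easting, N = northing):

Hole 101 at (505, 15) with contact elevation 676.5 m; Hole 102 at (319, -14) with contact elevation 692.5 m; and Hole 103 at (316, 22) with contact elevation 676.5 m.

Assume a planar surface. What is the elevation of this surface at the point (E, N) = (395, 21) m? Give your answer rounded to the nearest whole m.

Let the plane be z = a·E + b·N + c.
Hole 102−Hole 101: −186a − 29b = 16;  Hole 103−Hole 101: −189a + 7b = 0.
Solving gives a = −0.01651, b = −0.44582.
Then c = 676.5 − a·505 − b·15 = 691.53.
At (395, 21): z = −6.5 − 9.4 + 691.53 = 675.6 m.

676 m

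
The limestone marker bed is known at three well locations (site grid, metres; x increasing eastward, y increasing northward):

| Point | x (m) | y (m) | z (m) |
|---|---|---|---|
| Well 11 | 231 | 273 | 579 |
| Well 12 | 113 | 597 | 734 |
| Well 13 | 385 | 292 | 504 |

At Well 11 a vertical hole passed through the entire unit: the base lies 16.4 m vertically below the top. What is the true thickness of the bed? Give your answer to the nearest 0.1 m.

14.1 m

Let the plane be z = a·x + b·y + c.
Well 12−Well 11: −118a + 324b = 155;  Well 13−Well 11: 154a + 19b = −75.
Solving gives a = −0.52256, b = 0.28808.
|∇z| = √(a²+b²) = 0.59670, so dip δ = arctan(0.59670) = 30.82°.
True thickness = vertical thickness × cos δ = 16.4 × cos 30.82° = 14.1 m.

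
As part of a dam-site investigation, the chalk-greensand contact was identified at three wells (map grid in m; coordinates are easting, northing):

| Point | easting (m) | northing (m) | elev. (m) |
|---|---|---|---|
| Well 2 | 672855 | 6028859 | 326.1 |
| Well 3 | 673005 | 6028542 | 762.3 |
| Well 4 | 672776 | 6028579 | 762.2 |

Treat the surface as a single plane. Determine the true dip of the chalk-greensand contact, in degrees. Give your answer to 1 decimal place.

56.5°

Let the plane be z = a·easting + b·northing + c.
Well 3−Well 2: 150a − 317b = 436.2;  Well 4−Well 2: −79a − 280b = 436.1.
Solving gives a = −0.24026, b = −1.48971.
Gradient magnitude |∇z| = √(a² + b²) = √(0.05772 + 2.21924) = 1.50896.
True dip = arctan(1.50896) = 56.5°, dipping toward N (azimuth ≈ 009°).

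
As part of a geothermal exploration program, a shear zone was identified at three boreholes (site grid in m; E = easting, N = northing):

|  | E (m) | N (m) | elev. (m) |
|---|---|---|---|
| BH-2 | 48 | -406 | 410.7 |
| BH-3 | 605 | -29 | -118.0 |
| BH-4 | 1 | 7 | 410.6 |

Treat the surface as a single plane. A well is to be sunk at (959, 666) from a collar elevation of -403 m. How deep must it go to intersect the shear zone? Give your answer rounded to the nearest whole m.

97 m

Let the plane be z = a·E + b·N + c.
BH-3−BH-2: 557a + 377b = −528.7;  BH-4−BH-2: −47a + 413b = −0.1.
Solving gives a = −0.88116, b = −0.10052.
Then c = 410.7 − a·48 − b·-406 = 412.18.
At (959, 666): z_contact = −845.0 − 66.9 + 412.18 = -499.8 m.
Depth below ground = -403 − (-499.8) = 97 m.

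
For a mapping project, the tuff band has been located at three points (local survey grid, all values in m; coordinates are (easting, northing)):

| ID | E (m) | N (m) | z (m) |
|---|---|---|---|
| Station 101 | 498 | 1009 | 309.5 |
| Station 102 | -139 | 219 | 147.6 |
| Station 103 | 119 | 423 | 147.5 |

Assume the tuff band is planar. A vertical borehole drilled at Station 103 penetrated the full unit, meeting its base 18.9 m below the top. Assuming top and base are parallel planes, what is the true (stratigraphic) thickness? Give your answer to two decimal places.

Two edge vectors: Station 101→Station 102 = (-637, -790, -161.9), Station 101→Station 103 = (-379, -586, -162).
Normal n = (Station 101→Station 102) × (Station 101→Station 103) = (33106.6, -41833.9, 73872).
So ∂z/∂E = −n_x/n_z = −0.44816 and ∂z/∂N = −n_y/n_z = 0.56630.
|∇z| = √(a²+b²) = 0.72218, so dip δ = arctan(0.72218) = 35.84°.
True thickness = vertical thickness × cos δ = 18.9 × cos 35.84° = 15.32 m.

15.32 m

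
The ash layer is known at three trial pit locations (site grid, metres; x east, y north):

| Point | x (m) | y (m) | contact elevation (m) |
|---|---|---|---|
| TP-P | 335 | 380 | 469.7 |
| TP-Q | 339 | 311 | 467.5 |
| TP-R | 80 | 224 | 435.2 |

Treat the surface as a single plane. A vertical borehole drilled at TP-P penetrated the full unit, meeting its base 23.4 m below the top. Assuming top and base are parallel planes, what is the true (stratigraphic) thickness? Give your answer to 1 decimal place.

Two edge vectors: TP-P→TP-Q = (4, -69, -2.2), TP-P→TP-R = (-255, -156, -34.5).
Normal n = (TP-P→TP-Q) × (TP-P→TP-R) = (2037.3, 699, -18219).
So ∂z/∂x = −n_x/n_z = 0.11182 and ∂z/∂y = −n_y/n_z = 0.03837.
|∇z| = √(a²+b²) = 0.11822, so dip δ = arctan(0.11822) = 6.74°.
True thickness = vertical thickness × cos δ = 23.4 × cos 6.74° = 23.2 m.

23.2 m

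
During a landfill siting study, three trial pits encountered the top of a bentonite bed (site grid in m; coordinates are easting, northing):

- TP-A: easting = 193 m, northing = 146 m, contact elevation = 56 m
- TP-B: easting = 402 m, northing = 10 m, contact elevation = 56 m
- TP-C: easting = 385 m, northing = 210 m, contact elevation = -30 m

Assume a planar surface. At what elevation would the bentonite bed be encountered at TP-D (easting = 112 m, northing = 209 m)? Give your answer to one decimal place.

Let the plane be z = a·easting + b·northing + c.
TP-B−TP-A: 209a − 136b = 0;  TP-C−TP-A: 192a + 64b = −86.
Solving gives a = −0.29619, b = −0.45518.
Then c = 56 − a·193 − b·146 = 179.62.
At (112, 209): z = −33.2 − 95.1 + 179.62 = 51.3 m.

51.3 m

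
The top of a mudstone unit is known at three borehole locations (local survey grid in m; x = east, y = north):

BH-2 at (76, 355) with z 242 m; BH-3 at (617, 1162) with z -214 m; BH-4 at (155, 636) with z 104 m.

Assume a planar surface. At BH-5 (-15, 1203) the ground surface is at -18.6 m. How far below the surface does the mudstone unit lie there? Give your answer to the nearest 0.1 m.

93.3 m

Let the plane be z = a·x + b·y + c.
BH-3−BH-2: 541a + 807b = −456;  BH-4−BH-2: 79a + 281b = −138.
Solving gives a = −0.189990, b = −0.437690.
Then c = 242 − a·76 − b·355 = 411.82.
At (-15, 1203): z_contact = 2.85 − 526.54 + 411.82 = -111.87 m.
Depth below ground = -18.6 − (-111.87) = 93.3 m.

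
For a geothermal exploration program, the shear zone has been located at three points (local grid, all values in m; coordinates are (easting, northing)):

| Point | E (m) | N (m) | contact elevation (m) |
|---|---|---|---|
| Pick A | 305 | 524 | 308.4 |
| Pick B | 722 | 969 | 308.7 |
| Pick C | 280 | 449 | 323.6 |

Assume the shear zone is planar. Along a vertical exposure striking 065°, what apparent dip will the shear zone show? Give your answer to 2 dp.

Let the plane be z = a·E + b·N + c.
Pick B−Pick A: 417a + 445b = 0.3;  Pick C−Pick A: −25a − 75b = 15.2.
Solving gives a = 0.33680, b = −0.31493.
Unit vector along 065° is (sin 65°, cos 65°) = (0.9063, 0.4226).
Slope in that direction = a·(0.9063) + b·(0.4226) = 0.17215.
Apparent dip = arctan|0.17215| = 9.77° (true dip is 24.8°, so apparent ≤ true as expected).

9.77°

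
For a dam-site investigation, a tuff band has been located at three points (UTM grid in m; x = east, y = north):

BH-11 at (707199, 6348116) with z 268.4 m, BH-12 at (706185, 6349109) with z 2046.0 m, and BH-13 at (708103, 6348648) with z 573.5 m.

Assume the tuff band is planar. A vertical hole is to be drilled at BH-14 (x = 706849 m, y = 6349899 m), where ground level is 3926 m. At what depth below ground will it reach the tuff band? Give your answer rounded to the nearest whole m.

1124 m

Let the plane be z = a·x + b·y + c.
BH-12−BH-11: −1014a + 993b = 1777.6;  BH-13−BH-11: 904a + 532b = 305.1.
Solving gives a = −0.44722702, b = 1.33344592.
Then c = 268.4 − a·707199 − b·6348116 = −8148322.47.
At (706849, 6349899): z_contact = −316122.0 + 8467246.9 − 8148322.47 = 2802.5 m.
Depth below ground = 3926 − 2802.5 = 1124 m.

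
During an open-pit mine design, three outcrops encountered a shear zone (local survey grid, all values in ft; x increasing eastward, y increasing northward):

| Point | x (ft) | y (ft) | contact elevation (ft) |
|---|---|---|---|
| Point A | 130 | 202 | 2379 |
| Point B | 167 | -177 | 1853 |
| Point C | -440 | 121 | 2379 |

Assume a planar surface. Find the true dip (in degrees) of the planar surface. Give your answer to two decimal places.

54.12°

Let the plane be z = a·x + b·y + c.
Point B−Point A: 37a − 379b = −526;  Point C−Point A: −570a − 81b = 0.
Solving gives a = −0.19452, b = 1.36887.
Gradient magnitude |∇z| = √(a² + b²) = √(0.03784 + 1.87381) = 1.38262.
True dip = arctan(1.38262) = 54.12°, dipping toward S (azimuth ≈ 172°).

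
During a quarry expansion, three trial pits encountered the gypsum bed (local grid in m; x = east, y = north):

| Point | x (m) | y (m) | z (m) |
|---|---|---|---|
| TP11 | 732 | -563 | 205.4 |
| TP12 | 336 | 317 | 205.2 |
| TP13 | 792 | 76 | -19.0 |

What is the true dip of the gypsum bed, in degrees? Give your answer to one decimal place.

Let the plane be z = a·x + b·y + c.
TP12−TP11: −396a + 880b = −0.2;  TP13−TP11: 60a + 639b = −224.4.
Solving gives a = −0.64524, b = −0.29059.
Gradient magnitude |∇z| = √(a² + b²) = √(0.41634 + 0.08444) = 0.70766.
True dip = arctan(0.70766) = 35.3°, dipping toward ENE (azimuth ≈ 066°).

35.3°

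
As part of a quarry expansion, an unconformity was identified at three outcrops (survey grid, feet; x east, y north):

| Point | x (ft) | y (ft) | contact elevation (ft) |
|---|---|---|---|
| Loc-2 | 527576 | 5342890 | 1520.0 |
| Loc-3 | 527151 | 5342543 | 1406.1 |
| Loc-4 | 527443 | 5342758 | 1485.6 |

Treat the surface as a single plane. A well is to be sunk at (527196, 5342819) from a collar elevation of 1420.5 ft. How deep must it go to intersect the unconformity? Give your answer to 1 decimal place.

15.1 ft

Two edge vectors: Loc-2→Loc-3 = (-425, -347, -113.9), Loc-2→Loc-4 = (-133, -132, -34.4).
Normal n = (Loc-2→Loc-3) × (Loc-2→Loc-4) = (-3098, 528.7, 9949).
So ∂z/∂x = −n_x/n_z = 0.311388079 and ∂z/∂y = −n_y/n_z = −0.053141019.
Intercept c from Loc-2: 1520 − 164280.88 + 283926.62 = 121165.74.
At (527196, 5342819): z_contact = 164162.55 − 283922.85 + 121165.74 = 1405.45 ft.
Depth below ground = 1420.5 − 1405.45 = 15.1 ft.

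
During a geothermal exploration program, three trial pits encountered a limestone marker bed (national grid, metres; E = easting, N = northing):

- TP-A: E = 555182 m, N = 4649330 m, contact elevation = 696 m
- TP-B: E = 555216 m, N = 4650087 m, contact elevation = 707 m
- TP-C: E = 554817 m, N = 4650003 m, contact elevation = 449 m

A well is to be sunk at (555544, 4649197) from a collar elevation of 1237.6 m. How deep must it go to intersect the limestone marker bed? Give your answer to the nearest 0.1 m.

Two edge vectors: TP-A→TP-B = (34, 757, 11), TP-A→TP-C = (-365, 673, -247).
Normal n = (TP-A→TP-B) × (TP-A→TP-C) = (-194382, 4383, 299187).
So ∂z/∂E = −n_x/n_z = 0.649700689 and ∂z/∂N = −n_y/n_z = −0.014649701.
Intercept c from TP-A: 696 − 360702.13 + 68111.29 = −291894.83.
At (555544, 4649197): z_contact = 360937.32 − 68109.34 − 291894.83 = 933.14 m.
Depth below ground = 1237.6 − 933.14 = 304.5 m.

304.5 m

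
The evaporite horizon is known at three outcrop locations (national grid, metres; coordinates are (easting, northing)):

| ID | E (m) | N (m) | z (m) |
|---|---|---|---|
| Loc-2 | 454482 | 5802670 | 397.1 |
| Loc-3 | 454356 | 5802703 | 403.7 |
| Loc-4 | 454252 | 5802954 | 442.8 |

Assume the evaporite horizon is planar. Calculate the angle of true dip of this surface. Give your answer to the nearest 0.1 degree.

8.6°

Two edge vectors: Loc-2→Loc-3 = (-126, 33, 6.6), Loc-2→Loc-4 = (-230, 284, 45.7).
Normal n = (Loc-2→Loc-3) × (Loc-2→Loc-4) = (-366.3, 4240.2, -28194).
So ∂z/∂E = −n_x/n_z = −0.01299 and ∂z/∂N = −n_y/n_z = 0.15039.
Gradient magnitude |∇z| = √(a² + b²) = √(0.00017 + 0.02262) = 0.15095.
True dip = arctan(0.15095) = 8.6°, dipping toward S (azimuth ≈ 175°).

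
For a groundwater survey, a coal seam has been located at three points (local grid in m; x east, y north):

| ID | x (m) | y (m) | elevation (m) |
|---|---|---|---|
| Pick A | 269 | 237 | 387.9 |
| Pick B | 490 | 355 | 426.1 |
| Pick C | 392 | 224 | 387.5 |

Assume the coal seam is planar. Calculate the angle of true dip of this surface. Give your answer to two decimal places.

Let the plane be z = a·x + b·y + c.
Pick B−Pick A: 221a + 118b = 38.2;  Pick C−Pick A: 123a − 13b = −0.4.
Solving gives a = 0.02585, b = 0.27532.
Gradient magnitude |∇z| = √(a² + b²) = √(0.00067 + 0.07580) = 0.27653.
True dip = arctan(0.27653) = 15.46°, dipping toward S (azimuth ≈ 185°).

15.46°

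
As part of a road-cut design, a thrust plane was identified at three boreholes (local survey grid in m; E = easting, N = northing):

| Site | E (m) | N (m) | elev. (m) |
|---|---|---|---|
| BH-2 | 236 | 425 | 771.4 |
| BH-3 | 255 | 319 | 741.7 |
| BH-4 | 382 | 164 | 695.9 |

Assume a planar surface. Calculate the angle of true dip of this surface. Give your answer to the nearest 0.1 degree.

Two edge vectors: BH-2→BH-3 = (19, -106, -29.7), BH-2→BH-4 = (146, -261, -75.5).
Normal n = (BH-2→BH-3) × (BH-2→BH-4) = (251.3, -2901.7, 10517).
So ∂z/∂E = −n_x/n_z = −0.02389 and ∂z/∂N = −n_y/n_z = 0.27591.
Gradient magnitude |∇z| = √(a² + b²) = √(0.00057 + 0.07612) = 0.27694.
True dip = arctan(0.27694) = 15.5°, dipping toward S (azimuth ≈ 175°).

15.5°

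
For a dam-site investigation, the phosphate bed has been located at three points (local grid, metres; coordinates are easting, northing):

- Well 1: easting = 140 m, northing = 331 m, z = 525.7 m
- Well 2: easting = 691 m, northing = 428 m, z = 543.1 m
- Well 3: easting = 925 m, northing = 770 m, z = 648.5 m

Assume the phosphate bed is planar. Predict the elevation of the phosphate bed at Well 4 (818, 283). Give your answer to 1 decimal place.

Let the plane be z = a·easting + b·northing + c.
Well 2−Well 1: 551a + 97b = 17.4;  Well 3−Well 1: 785a + 439b = 122.8.
Solving gives a = −0.02578, b = 0.32583.
Then c = 525.7 − a·140 − b·331 = 421.46.
At (818, 283): z = −21.1 + 92.2 + 421.46 = 492.6 m.

492.6 m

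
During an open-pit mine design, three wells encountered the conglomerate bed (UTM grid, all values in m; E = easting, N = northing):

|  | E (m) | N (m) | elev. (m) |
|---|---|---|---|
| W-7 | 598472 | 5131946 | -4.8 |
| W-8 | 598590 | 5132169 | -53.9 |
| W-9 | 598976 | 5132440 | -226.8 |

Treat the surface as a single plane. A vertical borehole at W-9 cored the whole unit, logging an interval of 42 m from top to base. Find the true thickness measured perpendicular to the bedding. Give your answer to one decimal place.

38.0 m

Two edge vectors: W-7→W-8 = (118, 223, -49.1), W-7→W-9 = (504, 494, -222).
Normal n = (W-7→W-8) × (W-7→W-9) = (-25250.6, 1449.6, -54100).
So ∂z/∂E = −n_x/n_z = −0.46674 and ∂z/∂N = −n_y/n_z = 0.02679.
|∇z| = √(a²+b²) = 0.46751, so dip δ = arctan(0.46751) = 25.06°.
True thickness = vertical thickness × cos δ = 42 × cos 25.06° = 38.0 m.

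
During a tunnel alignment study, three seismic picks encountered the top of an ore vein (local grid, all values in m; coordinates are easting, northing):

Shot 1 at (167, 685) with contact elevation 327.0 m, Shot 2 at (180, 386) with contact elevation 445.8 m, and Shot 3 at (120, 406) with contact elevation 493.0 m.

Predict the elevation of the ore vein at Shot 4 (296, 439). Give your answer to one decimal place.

Two edge vectors: Shot 1→Shot 2 = (13, -299, 118.8), Shot 1→Shot 3 = (-47, -279, 166).
Normal n = (Shot 1→Shot 2) × (Shot 1→Shot 3) = (-16488.8, -7741.6, -17680).
So ∂z/∂easting = −n_x/n_z = −0.93262 and ∂z/∂northing = −n_y/n_z = −0.43787.
Intercept c from Shot 1: 327 + 155.75 + 299.94 = 782.69.
At (296, 439): z = −276.1 − 192.2 + 782.69 = 314.4 m.

314.4 m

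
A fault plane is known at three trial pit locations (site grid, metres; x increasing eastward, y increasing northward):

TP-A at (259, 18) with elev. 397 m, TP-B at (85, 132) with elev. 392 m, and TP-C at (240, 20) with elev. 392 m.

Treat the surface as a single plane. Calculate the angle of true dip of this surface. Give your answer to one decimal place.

Two edge vectors: TP-A→TP-B = (-174, 114, -5), TP-A→TP-C = (-19, 2, -5).
Normal n = (TP-A→TP-B) × (TP-A→TP-C) = (-560, -775, 1818).
So ∂z/∂x = −n_x/n_z = 0.30803 and ∂z/∂y = −n_y/n_z = 0.42629.
Gradient magnitude |∇z| = √(a² + b²) = √(0.09488 + 0.18173) = 0.52594.
True dip = arctan(0.52594) = 27.7°, dipping toward SW (azimuth ≈ 216°).

27.7°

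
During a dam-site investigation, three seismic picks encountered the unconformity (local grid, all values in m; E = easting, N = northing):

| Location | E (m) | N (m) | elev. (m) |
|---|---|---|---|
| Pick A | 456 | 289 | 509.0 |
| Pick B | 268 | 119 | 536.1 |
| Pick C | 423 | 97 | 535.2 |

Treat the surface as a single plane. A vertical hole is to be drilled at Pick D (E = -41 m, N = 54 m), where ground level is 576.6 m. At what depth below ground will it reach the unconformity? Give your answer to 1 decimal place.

24.3 m

Let the plane be z = a·E + b·N + c.
Pick B−Pick A: −188a − 170b = 27.1;  Pick C−Pick A: −33a − 192b = 26.2.
Solving gives a = −0.02458, b = −0.13223.
Then c = 509 − a·456 − b·289 = 558.42.
At (-41, 54): z_contact = 1.01 − 7.14 + 558.42 = 552.29 m.
Depth below ground = 576.6 − 552.29 = 24.3 m.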